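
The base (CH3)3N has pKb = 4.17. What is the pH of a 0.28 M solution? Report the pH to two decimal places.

pH = 11.64

(CH3)3N + H2O ⇌ (CH3)3NH+ + OH-
Kb = 10^(−4.17) = 6.76 × 10^-5
Kb = [OH-]²/(0.28 − [OH-]) = 6.76 × 10^-5
Neglecting [OH-] in the denominator: [OH-] = √(6.76 × 10^-5 × 0.28) = 4.35 × 10^-3 M
pOH = 2.36, so pH = 14.00 − pOH = 11.64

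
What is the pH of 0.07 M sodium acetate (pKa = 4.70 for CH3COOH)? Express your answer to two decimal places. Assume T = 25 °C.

pH = 8.77

CH3COO- is the conjugate base of the weak acid CH3COOH.
Ka = 10^(−4.70) = 2.00 × 10^-5
Kb = Kw/Ka = 1.0×10^-14 / 2.00 × 10^-5 = 5.00 × 10^-10
From the ICE table, Kb = [OH-]²/(0.07 − [OH-]) = 5.00 × 10^-10.
Assume [OH-] ≪ 0.07: [OH-] ≈ √(5.00 × 10^-10 × 0.07) = 5.92 × 10^-6 M
pOH = 5.23, so pH = 14.00 − pOH = 8.77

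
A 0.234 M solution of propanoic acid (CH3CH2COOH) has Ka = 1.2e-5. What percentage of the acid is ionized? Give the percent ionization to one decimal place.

CH3CH2COOH ⇌ CH3CH2COO- + H+; let x = [H+] at equilibrium.
x ≈ √(Ka·C₀) = √(1.2 × 10^-5 × 0.234) = 1.68 × 10^-3 M
Fraction ionized = 1.68 × 10^-3 / 0.234 = 0.0072 → 0.7%

0.7%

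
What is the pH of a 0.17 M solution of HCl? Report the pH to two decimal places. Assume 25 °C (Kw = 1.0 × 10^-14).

HCl is a strong acid and dissociates completely, so [H+] = 0.17 M.
pH = -log(0.17) = 0.77

pH = 0.77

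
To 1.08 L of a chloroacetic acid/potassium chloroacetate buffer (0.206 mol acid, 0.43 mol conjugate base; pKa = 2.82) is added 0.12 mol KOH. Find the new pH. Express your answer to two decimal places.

After neutralization: n(ClCH2COOH) = 0.086 mol, n(ClCH2COO-) = 0.55 mol.
pH = pKa + log([A⁻]/[HA]) = 2.82 + log(0.55/0.086) = 2.82 +0.806

pH = 3.63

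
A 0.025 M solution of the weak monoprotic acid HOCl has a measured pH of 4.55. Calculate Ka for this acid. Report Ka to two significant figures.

[H+] = 10^(-4.55) = 2.82 × 10^-5 M
At equilibrium [HA] = 0.025 − 2.82 × 10^-5 = 2.50 × 10^-2 M
Ka = [H+][A-]/[HA] = (2.82 × 10^-5)² / 2.50 × 10^-2 = 3.2 × 10^-8

Ka = 3.2 × 10^-8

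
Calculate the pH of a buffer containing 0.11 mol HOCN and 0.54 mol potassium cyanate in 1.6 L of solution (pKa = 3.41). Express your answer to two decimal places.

Using pH = pKa + log([base]/[acid]) with [base]/[acid] = 0.54/0.11:
pH = 3.41 + (+0.691) = 4.10

pH = 4.10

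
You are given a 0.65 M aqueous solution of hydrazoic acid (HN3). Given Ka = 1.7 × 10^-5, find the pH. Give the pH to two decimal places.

HN3 ⇌ N3- + H+
Ka = [H+]²/(0.65 − [H+]) = 1.7 × 10^-5
Neglecting [H+] in the denominator: [H+] = √(1.7 × 10^-5 × 0.65) = 3.32 × 10^-3 M
Check: 0.51% ionized — well under 5%, approximation valid.
pH = −log[H+] = −log(3.32 × 10^-3) = 2.48

pH = 2.48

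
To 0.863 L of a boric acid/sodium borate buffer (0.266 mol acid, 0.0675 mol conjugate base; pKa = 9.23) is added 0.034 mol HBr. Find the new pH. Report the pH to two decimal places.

pH = 8.28

Added H+ converts B(OH)4- to B(OH)3: B(OH)3 → 0.3 mol, B(OH)4- → 0.0335 mol.
pH = pKa + log(n_B(OH)4-/n_B(OH)3) = 9.23 + log(0.0335/0.3) = 9.23 + (-0.952)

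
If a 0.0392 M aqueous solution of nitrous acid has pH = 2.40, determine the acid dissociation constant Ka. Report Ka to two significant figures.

Ka = 4.5 × 10^-4

[H+] = 10^(-2.40) = 3.98 × 10^-3 M
At equilibrium [HA] = 0.0392 − 3.98 × 10^-3 = 3.52 × 10^-2 M
Ka = [H+][A-]/[HA] = (3.98 × 10^-3)² / 3.52 × 10^-2 = 4.5 × 10^-4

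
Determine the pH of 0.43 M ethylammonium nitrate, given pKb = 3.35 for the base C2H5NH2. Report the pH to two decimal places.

pH = 5.51

C2H5NH3+ is the conjugate acid of the weak base C2H5NH2.
Kb = 10^(−3.35) = 4.47 × 10^-4
Ka = Kw/Kb = 1.0×10^-14 / 4.47 × 10^-4 = 2.24 × 10^-11
Ka = [H+]²/(0.43 − [H+]) = 2.24 × 10^-11
Neglecting [H+] in the denominator: [H+] = √(2.24 × 10^-11 × 0.43) = 3.10 × 10^-6 M
Check: 0.00072% ionized — well under 5%, approximation valid.
pH = −log(3.10 × 10^-6) = 5.51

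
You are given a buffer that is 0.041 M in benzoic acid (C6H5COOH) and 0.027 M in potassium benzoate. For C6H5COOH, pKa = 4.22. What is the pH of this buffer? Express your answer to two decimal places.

pH = 4.04

pH = pKa + log([A⁻]/[HA]) = 4.22 + log(0.027/0.041)
pH = 4.22 + (-0.181) = 4.04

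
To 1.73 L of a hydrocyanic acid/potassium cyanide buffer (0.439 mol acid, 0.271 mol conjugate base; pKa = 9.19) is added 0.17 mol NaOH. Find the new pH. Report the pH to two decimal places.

After neutralization: n(HCN) = 0.269 mol, n(CN-) = 0.441 mol.
Henderson–Hasselbalch with mole ratio 0.441/0.269: pH = 9.19 + (+0.215)

pH = 9.40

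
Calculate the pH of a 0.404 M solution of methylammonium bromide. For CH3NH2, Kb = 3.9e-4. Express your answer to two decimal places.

pH = 5.49

CH3NH3+ is the conjugate acid of the weak base CH3NH2.
Ka = Kw/Kb = 1.0×10^-14 / 3.9 × 10^-4 = 2.56 × 10^-11
From the ICE table, Ka = [H+]²/(0.404 − [H+]) = 2.56 × 10^-11.
Since Ka ≪ C₀, [H+] ≈ √(Ka·C₀) = 3.22 × 10^-6 M.
([H+]/C₀ = 0.0008% < 5%, so the approximation holds.)
pH = −log[H+] = −log(3.22 × 10^-6) = 5.49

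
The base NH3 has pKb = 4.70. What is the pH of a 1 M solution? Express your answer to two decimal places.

pH = 11.65

NH3 + H2O ⇌ NH4+ + OH-
Kb = 10^(−4.70) = 2.00 × 10^-5
Let x = [OH-] at equilibrium. Kb = x²/(1 − x).
Neglecting x in the denominator: x = √(2.00 × 10^-5 × 1) = 4.47 × 10^-3 M
(x/C₀ = 0.45% < 5%, so the approximation holds.)
pOH = 2.35, so pH = 14.00 − pOH = 11.65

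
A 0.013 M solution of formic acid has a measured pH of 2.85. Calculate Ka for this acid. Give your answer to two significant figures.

[H+] = 10^(-2.85) = 1.41 × 10^-3 M
At equilibrium [HA] = 0.013 − 1.41 × 10^-3 = 1.16 × 10^-2 M
Ka = [H+][A-]/[HA] = (1.41 × 10^-3)² / 1.16 × 10^-2 = 1.7 × 10^-4

Ka = 1.7 × 10^-4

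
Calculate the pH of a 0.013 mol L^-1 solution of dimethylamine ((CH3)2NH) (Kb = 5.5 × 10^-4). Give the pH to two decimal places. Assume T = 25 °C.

(CH3)2NH + H2O ⇌ (CH3)2NH2+ + OH-
From the ICE table, Kb = [OH-]²/(0.013 − [OH-]) = 5.5 × 10^-4.
Here C₀/Kb ≈ 23.6, so the small-[OH-] approximation fails. Use the quadratic:
[OH-] = [−0.00055 + √(0.00055² + 2.86e-05)]/2 = 2.41 × 10^-3 M
pOH = 2.62, so pH = 14.00 − pOH = 11.38

pH = 11.38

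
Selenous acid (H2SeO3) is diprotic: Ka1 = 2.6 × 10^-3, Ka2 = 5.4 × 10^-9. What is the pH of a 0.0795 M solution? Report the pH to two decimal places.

Since Ka1 ≫ Ka2, the first ionization dominates [H+].
Ka1 = x²/(0.0795 − x) = 2.6 × 10^-3
Solving the quadratic: x = (−Ka1 + √(Ka1² + 4·Ka1·C₀))/2 = 1.31 × 10^-2 M
pH = −log(1.31 × 10^-2) = 1.88

pH = 1.88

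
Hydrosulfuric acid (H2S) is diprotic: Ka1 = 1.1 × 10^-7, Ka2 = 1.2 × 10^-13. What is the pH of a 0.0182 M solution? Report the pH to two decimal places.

Since Ka1 ≫ Ka2, the first ionization dominates [H+].
Ka1 = x²/(0.0182 − x) = 1.1 × 10^-7
x ≈ √(1.1 × 10^-7 × 0.0182) = 4.47 × 10^-5 M
pH = −log(4.47 × 10^-5) = 4.35

pH = 4.35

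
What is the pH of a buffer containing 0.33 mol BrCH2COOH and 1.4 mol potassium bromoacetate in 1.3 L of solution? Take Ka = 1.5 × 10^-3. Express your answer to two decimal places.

pKa = −log(1.5 × 10^-3) = 2.824
Henderson–Hasselbalch: pH = pKa + log([BrCH2COO-]/[BrCH2COOH]) = 2.824 + log(1.4/0.33)
pH = 2.824 + (+0.628) = 3.45

pH = 3.45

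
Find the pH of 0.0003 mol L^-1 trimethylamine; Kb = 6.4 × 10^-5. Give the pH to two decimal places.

(CH3)3N + H2O ⇌ (CH3)3NH+ + OH-
From the ICE table, Kb = [OH-]²/(0.0003 − [OH-]) = 6.4 × 10^-5.
[OH-] is not negligible relative to C₀; solve [OH-]² + 6.4e-05·[OH-] − 1.92e-08 = 0.
[OH-] = [−6.4e-05 + √(6.4e-05² + 7.68e-08)]/2 = 1.10 × 10^-4 M
pOH = 3.96, so pH = 14.00 − pOH = 10.04

pH = 10.04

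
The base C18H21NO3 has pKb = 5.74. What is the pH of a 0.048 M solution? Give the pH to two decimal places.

C18H21NO3 + H2O ⇌ C18H22NO3+ + OH-
Kb = 10^(−5.74) = 1.82 × 10^-6
From the ICE table, Kb = [OH-]²/(0.048 − [OH-]) = 1.82 × 10^-6.
Since Kb ≪ C₀, [OH-] ≈ √(Kb·C₀) = 2.96 × 10^-4 M.
([OH-]/C₀ = 0.62% < 5%, so the approximation holds.)
pOH = 3.53, so pH = 14.00 − pOH = 10.47

pH = 10.47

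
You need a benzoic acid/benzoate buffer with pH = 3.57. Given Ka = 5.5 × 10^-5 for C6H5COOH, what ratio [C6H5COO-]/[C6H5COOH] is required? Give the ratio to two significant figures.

ratio = 0.20

pKa = -log(5.5 × 10^-5) = 4.260
pH = pKa + log(r) ⇒ log(r) = 3.57 − 4.260 = -0.690
r = [C6H5COO-]/[C6H5COOH] = 10^(-0.690) = 0.204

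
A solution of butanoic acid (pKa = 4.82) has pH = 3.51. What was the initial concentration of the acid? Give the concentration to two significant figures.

C₀ = 6.6 × 10^-3 M

[H+] = 10^(-3.51) = 3.09 × 10^-4 M = x
Ka = 10^(−4.82) = 1.51 × 10^-5
Ka = x²/(C₀ − x) ⇒ C₀ = x + x²/Ka
C₀ = 3.09 × 10^-4 + (3.09 × 10^-4)²/(1.51 × 10^-5) = 6.63 × 10^-3 M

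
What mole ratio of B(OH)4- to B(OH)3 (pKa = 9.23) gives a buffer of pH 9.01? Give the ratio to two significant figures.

ratio = 0.60

pH = pKa + log(r) ⇒ log(r) = 9.01 − 9.23 = -0.22
r = [B(OH)4-]/[B(OH)3] = 10^(-0.22) = 0.603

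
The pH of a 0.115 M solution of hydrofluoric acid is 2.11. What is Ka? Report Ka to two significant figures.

Ka = 5.6 × 10^-4

[H+] = 10^(-2.11) = 7.76 × 10^-3 M
At equilibrium [HA] = 0.115 − 7.76 × 10^-3 = 1.07 × 10^-1 M
Ka = [H+][A-]/[HA] = (7.76 × 10^-3)² / 1.07 × 10^-1 = 5.6 × 10^-4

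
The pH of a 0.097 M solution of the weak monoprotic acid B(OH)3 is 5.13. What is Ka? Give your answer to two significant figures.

Ka = 5.7 × 10^-10

[H+] = 10^(-5.13) = 7.41 × 10^-6 M
At equilibrium [HA] = 0.097 − 7.41 × 10^-6 = 9.70 × 10^-2 M
Ka = [H+][A-]/[HA] = (7.41 × 10^-6)² / 9.70 × 10^-2 = 5.7 × 10^-10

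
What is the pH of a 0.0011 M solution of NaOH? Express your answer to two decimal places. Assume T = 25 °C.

pH = 11.04

NaOH is a strong base; [OH-] = 0.0011 M.
pOH = -log(0.0011) = 2.96
pH = 14.00 - 2.96 = 11.04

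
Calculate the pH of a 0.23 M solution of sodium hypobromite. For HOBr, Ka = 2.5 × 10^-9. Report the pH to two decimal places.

OBr- is the conjugate base of the weak acid HOBr.
Kb = Kw/Ka = 1.0×10^-14 / 2.5 × 10^-9 = 4.00 × 10^-6
Let x = [OH-] at equilibrium. Kb = x²/(0.23 − x).
Assume x ≪ 0.23: x ≈ √(4.00 × 10^-6 × 0.23) = 9.59 × 10^-4 M
Check: 0.42% ionized — well under 5%, approximation valid.
pOH = 3.02, so pH = 14.00 − pOH = 10.98

pH = 10.98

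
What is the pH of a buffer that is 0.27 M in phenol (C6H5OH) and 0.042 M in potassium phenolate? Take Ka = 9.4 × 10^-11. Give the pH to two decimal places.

pH = 9.22

pKa = −log(9.4 × 10^-11) = 10.027
Using pH = pKa + log([base]/[acid]) with [base]/[acid] = 0.042/0.27:
pH = 10.027 + (-0.808) = 9.22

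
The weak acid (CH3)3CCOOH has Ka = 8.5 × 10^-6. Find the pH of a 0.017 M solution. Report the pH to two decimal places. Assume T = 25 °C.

(CH3)3CCOOH ⇌ (CH3)3CCOO- + H+
Let x = [H+] at equilibrium. Ka = x²/(0.017 − x).
Since Ka ≪ C₀, x ≈ √(Ka·C₀) = 3.80 × 10^-4 M.
pH = −log[H+] = −log(3.80 × 10^-4) = 3.42

pH = 3.42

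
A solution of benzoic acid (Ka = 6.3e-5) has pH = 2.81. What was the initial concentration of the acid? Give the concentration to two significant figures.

[H+] = 10^(-2.81) = 1.55 × 10^-3 M = x
Ka = x²/(C₀ − x) ⇒ C₀ = x + x²/Ka
C₀ = 1.55 × 10^-3 + (1.55 × 10^-3)²/(6.3 × 10^-5) = 3.97 × 10^-2 M

C₀ = 4.0 × 10^-2 M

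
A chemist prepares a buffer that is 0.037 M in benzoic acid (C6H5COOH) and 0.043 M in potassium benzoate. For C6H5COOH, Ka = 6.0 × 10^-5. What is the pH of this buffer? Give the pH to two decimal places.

pKa = −log(6.0 × 10^-5) = 4.222
Using pH = pKa + log([base]/[acid]) with [base]/[acid] = 0.043/0.037:
pH = 4.222 + (+0.065) = 4.29

pH = 4.29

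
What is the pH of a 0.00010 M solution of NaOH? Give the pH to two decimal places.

NaOH is a strong base; [OH-] = 0.0001 M.
pOH = -log(0.0001) = 4.00
pH = 14.00 - 4.00 = 10.00

pH = 10.00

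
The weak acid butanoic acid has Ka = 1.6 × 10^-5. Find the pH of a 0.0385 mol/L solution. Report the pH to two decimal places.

pH = 3.11

CH3(CH2)2COOH ⇌ CH3(CH2)2COO- + H+
Ka = x²/(0.0385 − x) = 1.6 × 10^-5
Assume x ≪ 0.0385: x ≈ √(1.6 × 10^-5 × 0.0385) = 7.85 × 10^-4 M
Check: 2% ionized — well under 5%, approximation valid.
pH = −log[H+] = −log(7.85 × 10^-4) = 3.11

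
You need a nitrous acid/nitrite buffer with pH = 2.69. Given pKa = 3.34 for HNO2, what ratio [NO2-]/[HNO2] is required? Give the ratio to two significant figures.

ratio = 0.22

pH = pKa + log(r) ⇒ log(r) = 2.69 − 3.34 = -0.65
r = [NO2-]/[HNO2] = 10^(-0.65) = 0.224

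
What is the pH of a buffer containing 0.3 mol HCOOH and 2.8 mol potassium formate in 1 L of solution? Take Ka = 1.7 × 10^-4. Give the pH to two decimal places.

pKa = −log(1.7 × 10^-4) = 3.770
pH = pKa + log([A⁻]/[HA]) = 3.770 + log(2.8/0.3)
pH = 3.770 + (+0.970) = 4.74

pH = 4.74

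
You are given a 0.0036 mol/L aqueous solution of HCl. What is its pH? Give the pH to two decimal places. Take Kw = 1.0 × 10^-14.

pH = 2.44

HCl is a strong acid and dissociates completely, so [H+] = 0.0036 M.
pH = -log(0.0036) = 2.44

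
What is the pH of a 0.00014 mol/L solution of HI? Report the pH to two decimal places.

HI is a strong acid and dissociates completely, so [H+] = 0.00014 M.
pH = -log(0.00014) = 3.85

pH = 3.85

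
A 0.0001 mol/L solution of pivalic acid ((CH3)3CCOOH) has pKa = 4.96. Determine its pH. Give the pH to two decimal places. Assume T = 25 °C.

(CH3)3CCOOH ⇌ (CH3)3CCOO- + H+
Ka = 10^(−4.96) = 1.10 × 10^-5
Ka = [H+]²/(0.0001 − [H+]) = 1.10 × 10^-5
[H+] is not negligible relative to C₀; solve [H+]² + 1.1e-05·[H+] − 1.1e-09 = 0.
[H+] = (−Ka + √(Ka² + 4·Ka·C₀))/2 = 2.81 × 10^-5 M
pH = −log[H+] = −log(2.81 × 10^-5) = 4.55

pH = 4.55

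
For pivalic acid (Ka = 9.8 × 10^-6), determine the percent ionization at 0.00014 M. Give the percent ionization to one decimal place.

23.2%

(CH3)3CCOOH ⇌ (CH3)3CCOO- + H+; let x = [H+] at equilibrium.
Solve x² + 9.8e-06x − 1.37e-09 = 0 → x = 3.25 × 10^-5 M
% ionization = x/C₀ × 100% = 3.25 × 10^-5/0.00014 × 100% = 23.2%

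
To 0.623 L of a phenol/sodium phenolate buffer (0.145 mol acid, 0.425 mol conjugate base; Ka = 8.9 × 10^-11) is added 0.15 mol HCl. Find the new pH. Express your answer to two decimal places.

pH = 10.02

After neutralization: n(C6H5OH) = 0.295 mol, n(C6H5O-) = 0.275 mol.
pKa = −log(8.9 × 10^-11) = 10.051
pH = pKa + log(n_C6H5O-/n_C6H5OH) = 10.051 + log(0.275/0.295) = 10.051 + (-0.030)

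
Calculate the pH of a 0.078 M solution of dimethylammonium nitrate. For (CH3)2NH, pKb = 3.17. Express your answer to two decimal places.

pH = 5.97

(CH3)2NH2+ is the conjugate acid of the weak base (CH3)2NH.
Kb = 10^(−3.17) = 6.76 × 10^-4
Ka = Kw/Kb = 1.0×10^-14 / 6.76 × 10^-4 = 1.48 × 10^-11
From the ICE table, Ka = [H+]²/(0.078 − [H+]) = 1.48 × 10^-11.
Assume [H+] ≪ 0.078: [H+] ≈ √(1.48 × 10^-11 × 0.078) = 1.07 × 10^-6 M
([H+]/C₀ = 0.0014% < 5%, so the approximation holds.)
pH = −log(1.07 × 10^-6) = 5.97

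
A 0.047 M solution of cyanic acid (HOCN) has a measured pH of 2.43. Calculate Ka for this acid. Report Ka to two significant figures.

[H+] = 10^(-2.43) = 3.72 × 10^-3 M
At equilibrium [HA] = 0.047 − 3.72 × 10^-3 = 4.33 × 10^-2 M
Ka = [H+][A-]/[HA] = (3.72 × 10^-3)² / 4.33 × 10^-2 = 3.2 × 10^-4

Ka = 3.2 × 10^-4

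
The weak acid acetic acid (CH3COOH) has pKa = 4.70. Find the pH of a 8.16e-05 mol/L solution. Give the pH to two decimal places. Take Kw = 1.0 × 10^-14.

CH3COOH ⇌ CH3COO- + H+
Ka = 10^(−4.70) = 2.00 × 10^-5
Let x = [H+] at equilibrium. Ka = x²/(8.16e-05 − x).
x is not negligible relative to C₀; solve x² + 2e-05·x − 1.63e-09 = 0.
x = [−2e-05 + √(2e-05² + 6.53e-09)]/2 = 3.16 × 10^-5 M
pH = −log[H+] = −log(3.16 × 10^-5) = 4.50

pH = 4.50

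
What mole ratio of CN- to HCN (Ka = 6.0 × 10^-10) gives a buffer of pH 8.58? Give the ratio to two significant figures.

pKa = -log(6.0 × 10^-10) = 9.222
pH = pKa + log(r) ⇒ log(r) = 8.58 − 9.222 = -0.642
r = [CN-]/[HCN] = 10^(-0.642) = 0.228

ratio = 0.23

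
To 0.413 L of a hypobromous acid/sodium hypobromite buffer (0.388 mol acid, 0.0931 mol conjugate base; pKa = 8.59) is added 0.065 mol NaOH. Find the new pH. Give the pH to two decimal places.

pH = 8.28

OH- converts HOBr to OBr-: HOBr → 0.323 mol, OBr- → 0.158 mol.
pH = pKa + log([A⁻]/[HA]) = 8.59 + log(0.158/0.323) = 8.59 -0.311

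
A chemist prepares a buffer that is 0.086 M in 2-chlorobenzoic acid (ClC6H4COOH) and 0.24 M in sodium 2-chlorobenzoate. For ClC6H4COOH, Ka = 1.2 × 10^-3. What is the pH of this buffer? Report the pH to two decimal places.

pH = 3.37

pKa = −log(1.2 × 10^-3) = 2.921
Using pH = pKa + log([base]/[acid]) with [base]/[acid] = 0.24/0.086:
pH = 2.921 + (+0.446) = 3.37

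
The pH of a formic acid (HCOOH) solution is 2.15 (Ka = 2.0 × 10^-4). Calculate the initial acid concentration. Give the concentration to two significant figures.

[H+] = 10^(-2.15) = 7.08 × 10^-3 M = x
Ka = x²/(C₀ − x) ⇒ C₀ = x + x²/Ka
C₀ = 7.08 × 10^-3 + (7.08 × 10^-3)²/(2.0 × 10^-4) = 2.58 × 10^-1 M

C₀ = 2.6 × 10^-1 M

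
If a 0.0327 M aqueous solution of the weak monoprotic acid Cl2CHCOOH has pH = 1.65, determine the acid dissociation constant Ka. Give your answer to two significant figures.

[H+] = 10^(-1.65) = 2.24 × 10^-2 M
At equilibrium [HA] = 0.0327 − 2.24 × 10^-2 = 1.03 × 10^-2 M
Ka = [H+][A-]/[HA] = (2.24 × 10^-2)² / 1.03 × 10^-2 = 4.9 × 10^-2

Ka = 4.9 × 10^-2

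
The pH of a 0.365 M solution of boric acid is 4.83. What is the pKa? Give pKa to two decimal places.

[H+] = 10^(-4.83) = 1.48 × 10^-5 M
At equilibrium [HA] = 0.365 − 1.48 × 10^-5 = 3.65 × 10^-1 M
Ka = [H+][A-]/[HA] = (1.48 × 10^-5)² / 3.65 × 10^-1 = 6.00 × 10^-10
pKa = -log(6.00 × 10^-10) = 9.22

pKa = 9.22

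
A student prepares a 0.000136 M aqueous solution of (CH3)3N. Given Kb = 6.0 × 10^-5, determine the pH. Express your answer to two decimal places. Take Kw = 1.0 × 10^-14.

pH = 9.81

(CH3)3N + H2O ⇌ (CH3)3NH+ + OH-
From the ICE table, Kb = x²/(0.000136 − x) = 6.0 × 10^-5.
x is not negligible relative to C₀; solve x² + 6e-05·x − 8.16e-09 = 0.
x = (−Kb + √(Kb² + 4·Kb·C₀))/2 = 6.52 × 10^-5 M
pOH = 4.19, so pH = 14.00 − pOH = 9.81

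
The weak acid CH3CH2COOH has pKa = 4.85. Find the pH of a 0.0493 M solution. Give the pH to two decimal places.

pH = 3.08

CH3CH2COOH ⇌ CH3CH2COO- + H+
Ka = 10^(−4.85) = 1.41 × 10^-5
From the ICE table, Ka = [H+]²/(0.0493 − [H+]) = 1.41 × 10^-5.
Assume [H+] ≪ 0.0493: [H+] ≈ √(1.41 × 10^-5 × 0.0493) = 8.34 × 10^-4 M
pH = −log[H+] = −log(8.34 × 10^-4) = 3.08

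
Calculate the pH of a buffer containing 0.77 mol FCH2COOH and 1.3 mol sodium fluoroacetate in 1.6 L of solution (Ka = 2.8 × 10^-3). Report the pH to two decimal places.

pKa = −log(2.8 × 10^-3) = 2.553
Using pH = pKa + log([base]/[acid]) with [base]/[acid] = 1.3/0.77:
pH = 2.553 + (+0.227) = 2.78

pH = 2.78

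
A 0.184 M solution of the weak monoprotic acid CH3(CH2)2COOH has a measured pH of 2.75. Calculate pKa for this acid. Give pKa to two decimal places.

[H+] = 10^(-2.75) = 1.78 × 10^-3 M
At equilibrium [HA] = 0.184 − 1.78 × 10^-3 = 1.82 × 10^-1 M
Ka = [H+][A-]/[HA] = (1.78 × 10^-3)² / 1.82 × 10^-1 = 1.74 × 10^-5
pKa = -log(1.74 × 10^-5) = 4.76

pKa = 4.76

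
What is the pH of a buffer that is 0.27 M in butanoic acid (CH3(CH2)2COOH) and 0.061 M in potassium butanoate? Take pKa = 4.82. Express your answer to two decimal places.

pH = 4.17

Using pH = pKa + log([base]/[acid]) with [base]/[acid] = 0.061/0.27:
pH = 4.82 + (-0.646) = 4.17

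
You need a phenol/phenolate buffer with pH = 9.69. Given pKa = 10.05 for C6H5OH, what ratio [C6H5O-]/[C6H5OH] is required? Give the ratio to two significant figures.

ratio = 0.44

pH = pKa + log(r) ⇒ log(r) = 9.69 − 10.05 = -0.36
r = [C6H5O-]/[C6H5OH] = 10^(-0.36) = 0.437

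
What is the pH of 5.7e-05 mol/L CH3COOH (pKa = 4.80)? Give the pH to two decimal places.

pH = 4.64

CH3COOH ⇌ CH3COO- + H+
Ka = 10^(−4.80) = 1.58 × 10^-5
Let x = [H+] at equilibrium. Ka = x²/(5.7e-05 − x).
Here C₀/Ka ≈ 3.61, so the small-x approximation fails. Use the quadratic:
x = (−Ka + √(Ka² + 4·Ka·C₀))/2 = 2.31 × 10^-5 M
pH = −log[H+] = −log(2.31 × 10^-5) = 4.64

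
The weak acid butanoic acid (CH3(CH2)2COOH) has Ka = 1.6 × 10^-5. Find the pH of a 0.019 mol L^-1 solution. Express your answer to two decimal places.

pH = 3.26

CH3(CH2)2COOH ⇌ CH3(CH2)2COO- + H+
From the ICE table, Ka = x²/(0.019 − x) = 1.6 × 10^-5.
Assume x ≪ 0.019: x ≈ √(1.6 × 10^-5 × 0.019) = 5.51 × 10^-4 M
(x/C₀ = 2.9% < 5%, so the approximation holds.)
pH = −log(5.51 × 10^-4) = 3.26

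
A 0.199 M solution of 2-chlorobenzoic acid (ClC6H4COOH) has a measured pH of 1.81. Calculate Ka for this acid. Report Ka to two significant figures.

Ka = 1.3 × 10^-3

[H+] = 10^(-1.81) = 1.55 × 10^-2 M
At equilibrium [HA] = 0.199 − 1.55 × 10^-2 = 1.83 × 10^-1 M
Ka = [H+][A-]/[HA] = (1.55 × 10^-2)² / 1.83 × 10^-1 = 1.3 × 10^-3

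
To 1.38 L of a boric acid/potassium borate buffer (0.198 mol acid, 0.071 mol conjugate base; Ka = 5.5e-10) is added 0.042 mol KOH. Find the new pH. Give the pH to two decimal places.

pH = 9.12

OH- converts B(OH)3 to B(OH)4-: B(OH)3 → 0.156 mol, B(OH)4- → 0.113 mol.
pKa = −log(5.5 × 10^-10) = 9.260
pH = pKa + log([A⁻]/[HA]) = 9.260 + log(0.113/0.156) = 9.260 -0.140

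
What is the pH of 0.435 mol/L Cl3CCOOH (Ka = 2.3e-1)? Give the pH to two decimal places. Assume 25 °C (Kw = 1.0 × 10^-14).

pH = 0.65

Cl3CCOOH ⇌ Cl3CCOO- + H+
Ka = x²/(0.435 − x) = 2.3 × 10^-1
The 5% rule fails; solving x² + Ka·x − Ka·C₀ = 0 exactly:
x = (−Ka + √(Ka² + 4·Ka·C₀))/2 = 2.22 × 10^-1 M
pH = −log[H+] = −log(2.22 × 10^-1) = 0.65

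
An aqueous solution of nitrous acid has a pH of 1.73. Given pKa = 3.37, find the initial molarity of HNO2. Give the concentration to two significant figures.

[H+] = 10^(-1.73) = 1.86 × 10^-2 M = x
Ka = 10^(−3.37) = 4.27 × 10^-4
Ka = x²/(C₀ − x) ⇒ C₀ = x + x²/Ka
C₀ = 1.86 × 10^-2 + (1.86 × 10^-2)²/(4.27 × 10^-4) = 8.29 × 10^-1 M

C₀ = 8.3 × 10^-1 M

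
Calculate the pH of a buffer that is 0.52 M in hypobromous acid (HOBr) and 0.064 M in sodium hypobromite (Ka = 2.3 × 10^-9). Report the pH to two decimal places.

pKa = −log(2.3 × 10^-9) = 8.638
pH = pKa + log([A⁻]/[HA]) = 8.638 + log(0.064/0.52)
pH = 8.638 + (-0.910) = 7.73

pH = 7.73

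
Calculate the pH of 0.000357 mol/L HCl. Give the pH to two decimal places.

pH = 3.45

HCl is a strong acid and dissociates completely, so [H+] = 0.000357 M.
pH = -log(0.000357) = 3.45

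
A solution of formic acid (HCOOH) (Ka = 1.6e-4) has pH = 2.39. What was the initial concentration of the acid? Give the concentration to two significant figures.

[H+] = 10^(-2.39) = 4.07 × 10^-3 M = x
Ka = x²/(C₀ − x) ⇒ C₀ = x + x²/Ka
C₀ = 4.07 × 10^-3 + (4.07 × 10^-3)²/(1.6 × 10^-4) = 1.08 × 10^-1 M

C₀ = 1.1 × 10^-1 M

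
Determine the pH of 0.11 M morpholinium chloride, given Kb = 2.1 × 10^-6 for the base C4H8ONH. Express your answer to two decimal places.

C4H8ONH2+ is the conjugate acid of the weak base C4H8ONH.
Ka = Kw/Kb = 1.0×10^-14 / 2.1 × 10^-6 = 4.76 × 10^-9
Ka = [H+]²/(0.11 − [H+]) = 4.76 × 10^-9
Neglecting [H+] in the denominator: [H+] = √(4.76 × 10^-9 × 0.11) = 2.29 × 10^-5 M
pH = −log(2.29 × 10^-5) = 4.64

pH = 4.64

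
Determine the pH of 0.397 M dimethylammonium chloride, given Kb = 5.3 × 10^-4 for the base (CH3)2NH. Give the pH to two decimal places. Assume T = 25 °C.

(CH3)2NH2+ is the conjugate acid of the weak base (CH3)2NH.
Ka = Kw/Kb = 1.0×10^-14 / 5.3 × 10^-4 = 1.89 × 10^-11
Ka = x²/(0.397 − x) = 1.89 × 10^-11
Assume x ≪ 0.397: x ≈ √(1.89 × 10^-11 × 0.397) = 2.74 × 10^-6 M
(x/C₀ = 0.00069% < 5%, so the approximation holds.)
pH = −log(2.74 × 10^-6) = 5.56

pH = 5.56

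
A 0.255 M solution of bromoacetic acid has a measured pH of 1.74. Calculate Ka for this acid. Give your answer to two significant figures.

[H+] = 10^(-1.74) = 1.82 × 10^-2 M
At equilibrium [HA] = 0.255 − 1.82 × 10^-2 = 2.37 × 10^-1 M
Ka = [H+][A-]/[HA] = (1.82 × 10^-2)² / 2.37 × 10^-1 = 1.4 × 10^-3

Ka = 1.4 × 10^-3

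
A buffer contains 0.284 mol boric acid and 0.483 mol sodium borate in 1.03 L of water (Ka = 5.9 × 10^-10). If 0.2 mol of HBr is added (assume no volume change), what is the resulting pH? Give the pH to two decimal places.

pH = 9.00

After neutralization: n(B(OH)3) = 0.484 mol, n(B(OH)4-) = 0.283 mol.
pKa = −log(5.9 × 10^-10) = 9.229
pH = pKa + log([A⁻]/[HA]) = 9.229 + log(0.283/0.484) = 9.229 -0.233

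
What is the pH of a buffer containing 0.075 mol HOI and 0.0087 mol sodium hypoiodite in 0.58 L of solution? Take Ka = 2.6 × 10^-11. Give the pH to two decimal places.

pKa = −log(2.6 × 10^-11) = 10.585
Henderson–Hasselbalch: pH = pKa + log([OI-]/[HOI]) = 10.585 + log(0.0087/0.075)
pH = 10.585 + (-0.936) = 9.65

pH = 9.65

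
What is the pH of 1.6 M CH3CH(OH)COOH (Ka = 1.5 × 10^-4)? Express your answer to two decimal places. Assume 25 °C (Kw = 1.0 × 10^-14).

pH = 1.81

CH3CH(OH)COOH ⇌ CH3CH(OH)COO- + H+
From the ICE table, Ka = x²/(1.6 − x) = 1.5 × 10^-4.
Assume x ≪ 1.6: x ≈ √(1.5 × 10^-4 × 1.6) = 1.55 × 10^-2 M
pH = −log(1.55 × 10^-2) = 1.81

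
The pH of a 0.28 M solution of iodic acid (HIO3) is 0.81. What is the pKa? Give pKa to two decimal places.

[H+] = 10^(-0.81) = 1.55 × 10^-1 M
At equilibrium [HA] = 0.28 − 1.55 × 10^-1 = 1.25 × 10^-1 M
Ka = [H+][A-]/[HA] = (1.55 × 10^-1)² / 1.25 × 10^-1 = 1.92 × 10^-1
pKa = -log(1.92 × 10^-1) = 0.72

pKa = 0.72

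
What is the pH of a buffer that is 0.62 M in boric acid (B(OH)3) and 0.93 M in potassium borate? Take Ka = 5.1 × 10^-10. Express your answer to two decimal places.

pKa = −log(5.1 × 10^-10) = 9.292
Henderson–Hasselbalch: pH = pKa + log([B(OH)4-]/[B(OH)3]) = 9.292 + log(0.93/0.62)
pH = 9.292 + (+0.176) = 9.47

pH = 9.47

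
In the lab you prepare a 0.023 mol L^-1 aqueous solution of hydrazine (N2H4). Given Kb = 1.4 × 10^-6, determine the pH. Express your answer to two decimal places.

pH = 10.25

N2H4 + H2O ⇌ N2H5+ + OH-
From the ICE table, Kb = x²/(0.023 − x) = 1.4 × 10^-6.
Assume x ≪ 0.023: x ≈ √(1.4 × 10^-6 × 0.023) = 1.79 × 10^-4 M
pOH = 3.75, so pH = 14.00 − pOH = 10.25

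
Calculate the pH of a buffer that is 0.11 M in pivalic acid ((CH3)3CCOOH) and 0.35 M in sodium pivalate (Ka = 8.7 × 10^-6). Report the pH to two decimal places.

pKa = −log(8.7 × 10^-6) = 5.060
pH = pKa + log([A⁻]/[HA]) = 5.060 + log(0.35/0.11)
pH = 5.060 + (+0.503) = 5.56

pH = 5.56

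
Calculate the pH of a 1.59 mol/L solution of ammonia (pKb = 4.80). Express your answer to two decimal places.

NH3 + H2O ⇌ NH4+ + OH-
Kb = 10^(−4.80) = 1.58 × 10^-5
From the ICE table, Kb = x²/(1.59 − x) = 1.58 × 10^-5.
Since Kb ≪ C₀, x ≈ √(Kb·C₀) = 5.01 × 10^-3 M.
(x/C₀ = 0.32% < 5%, so the approximation holds.)
pOH = −log(5.01 × 10^-3) = 2.30; pH = 14.00 − 2.30 = 11.70

pH = 11.70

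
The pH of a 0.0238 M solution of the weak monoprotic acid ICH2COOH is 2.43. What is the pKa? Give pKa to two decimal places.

pKa = 3.16

[H+] = 10^(-2.43) = 3.72 × 10^-3 M
At equilibrium [HA] = 0.0238 − 3.72 × 10^-3 = 2.01 × 10^-2 M
Ka = [H+][A-]/[HA] = (3.72 × 10^-3)² / 2.01 × 10^-2 = 6.88 × 10^-4
pKa = -log(6.88 × 10^-4) = 3.16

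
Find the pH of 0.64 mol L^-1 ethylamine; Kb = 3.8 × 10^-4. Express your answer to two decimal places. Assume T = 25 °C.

C2H5NH2 + H2O ⇌ C2H5NH3+ + OH-
Kb = [OH-]²/(0.64 − [OH-]) = 3.8 × 10^-4
Assume [OH-] ≪ 0.64: [OH-] ≈ √(3.8 × 10^-4 × 0.64) = 1.56 × 10^-2 M
pOH = −log(1.56 × 10^-2) = 1.81; pH = 14.00 − 1.81 = 12.19

pH = 12.19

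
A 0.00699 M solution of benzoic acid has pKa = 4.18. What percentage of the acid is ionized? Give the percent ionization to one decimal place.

C6H5COOH ⇌ C6H5COO- + H+; let x = [H+] at equilibrium.
Ka = 10^(−4.18) = 6.61 × 10^-5
Ka = x²/(C₀ − x); solving the quadratic gives x = 6.47 × 10^-4 M.
% ionization = x/C₀ × 100% = 6.47 × 10^-4/0.00699 × 100% = 9.3%

9.3%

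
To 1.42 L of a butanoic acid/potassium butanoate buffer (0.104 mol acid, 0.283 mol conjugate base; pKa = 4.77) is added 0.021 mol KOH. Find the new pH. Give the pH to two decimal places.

pH = 5.33

OH- converts CH3(CH2)2COOH to CH3(CH2)2COO-: CH3(CH2)2COOH → 0.083 mol, CH3(CH2)2COO- → 0.304 mol.
Henderson–Hasselbalch with mole ratio 0.304/0.083: pH = 4.77 + (+0.564)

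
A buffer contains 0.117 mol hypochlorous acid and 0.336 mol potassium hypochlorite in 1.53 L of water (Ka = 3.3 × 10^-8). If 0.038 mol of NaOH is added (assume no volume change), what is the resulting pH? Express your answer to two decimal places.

OH- converts HOCl to OCl-: HOCl → 0.079 mol, OCl- → 0.374 mol.
pKa = −log(3.3 × 10^-8) = 7.481
Henderson–Hasselbalch with mole ratio 0.374/0.079: pH = 7.481 + (+0.675)

pH = 8.16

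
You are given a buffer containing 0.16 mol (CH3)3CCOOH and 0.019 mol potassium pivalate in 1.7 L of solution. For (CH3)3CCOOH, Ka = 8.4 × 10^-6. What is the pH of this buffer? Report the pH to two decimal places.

pKa = −log(8.4 × 10^-6) = 5.076
Using pH = pKa + log([base]/[acid]) with [base]/[acid] = 0.019/0.16:
pH = 5.076 + (-0.925) = 4.15

pH = 4.15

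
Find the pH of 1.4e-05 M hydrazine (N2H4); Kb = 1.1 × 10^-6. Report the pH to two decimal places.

N2H4 + H2O ⇌ N2H5+ + OH-
From the ICE table, Kb = [OH-]²/(1.4e-05 − [OH-]) = 1.1 × 10^-6.
The 5% rule fails; solving [OH-]² + Kb·[OH-] − Kb·C₀ = 0 exactly:
[OH-] = [−1.1e-06 + √(1.1e-06² + 6.16e-11)]/2 = 3.41 × 10^-6 M
pOH = 5.47, so pH = 14.00 − pOH = 8.53

pH = 8.53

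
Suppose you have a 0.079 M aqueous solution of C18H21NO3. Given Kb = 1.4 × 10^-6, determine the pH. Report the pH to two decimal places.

pH = 10.52

C18H21NO3 + H2O ⇌ C18H22NO3+ + OH-
Kb = [OH-]²/(0.079 − [OH-]) = 1.4 × 10^-6
Neglecting [OH-] in the denominator: [OH-] = √(1.4 × 10^-6 × 0.079) = 3.33 × 10^-4 M
Check: 0.42% ionized — well under 5%, approximation valid.
pOH = 3.48, so pH = 14.00 − pOH = 10.52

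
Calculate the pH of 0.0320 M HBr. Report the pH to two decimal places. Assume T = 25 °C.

HBr is a strong acid and dissociates completely, so [H+] = 0.0320 M.
pH = -log(0.032) = 1.49

pH = 1.49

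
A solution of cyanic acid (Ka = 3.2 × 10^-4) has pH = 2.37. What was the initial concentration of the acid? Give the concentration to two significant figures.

C₀ = 6.1 × 10^-2 M

[H+] = 10^(-2.37) = 4.27 × 10^-3 M = x
Ka = x²/(C₀ − x) ⇒ C₀ = x + x²/Ka
C₀ = 4.27 × 10^-3 + (4.27 × 10^-3)²/(3.2 × 10^-4) = 6.12 × 10^-2 M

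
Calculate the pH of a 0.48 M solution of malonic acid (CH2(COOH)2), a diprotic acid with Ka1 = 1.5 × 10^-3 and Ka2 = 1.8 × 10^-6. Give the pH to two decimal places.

pH = 1.58

Since Ka1 ≫ Ka2, the first ionization dominates [H+].
Ka1 = x²/(0.48 − x) = 1.5 × 10^-3
Solving the quadratic: x = (−Ka1 + √(Ka1² + 4·Ka1·C₀))/2 = 2.61 × 10^-2 M
pH = −log(2.61 × 10^-2) = 1.58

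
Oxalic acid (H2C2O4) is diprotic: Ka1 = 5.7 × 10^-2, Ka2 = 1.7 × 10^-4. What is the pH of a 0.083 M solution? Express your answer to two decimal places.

pH = 1.34

Since Ka1 ≫ Ka2, the first ionization dominates [H+].
Ka1 = x²/(0.083 − x) = 5.7 × 10^-2
Solving the quadratic: x = (−Ka1 + √(Ka1² + 4·Ka1·C₀))/2 = 4.60 × 10^-2 M
pH = −log(4.60 × 10^-2) = 1.34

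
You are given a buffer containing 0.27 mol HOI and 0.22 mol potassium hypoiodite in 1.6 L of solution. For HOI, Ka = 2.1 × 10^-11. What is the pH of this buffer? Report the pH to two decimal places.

pH = 10.59

pKa = −log(2.1 × 10^-11) = 10.678
Using pH = pKa + log([base]/[acid]) with [base]/[acid] = 0.22/0.27:
pH = 10.678 + (-0.089) = 10.59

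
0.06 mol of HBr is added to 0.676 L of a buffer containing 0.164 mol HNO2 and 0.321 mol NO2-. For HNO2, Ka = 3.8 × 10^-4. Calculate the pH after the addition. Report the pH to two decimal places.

pH = 3.49

After neutralization: n(HNO2) = 0.224 mol, n(NO2-) = 0.261 mol.
pKa = −log(3.8 × 10^-4) = 3.420
pH = pKa + log([A⁻]/[HA]) = 3.420 + log(0.261/0.224) = 3.420 +0.066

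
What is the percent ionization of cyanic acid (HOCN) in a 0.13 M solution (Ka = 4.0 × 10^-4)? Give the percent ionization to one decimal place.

HOCN ⇌ OCN- + H+; let x = [H+] at equilibrium.
Ka = x²/(C₀ − x); solving the quadratic gives x = 7.01 × 10^-3 M.
% ionization = x/C₀ × 100% = 7.01 × 10^-3/0.13 × 100% = 5.4%

5.4%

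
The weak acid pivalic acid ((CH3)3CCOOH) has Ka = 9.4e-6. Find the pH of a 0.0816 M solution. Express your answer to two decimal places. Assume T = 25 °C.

pH = 3.06

(CH3)3CCOOH ⇌ (CH3)3CCOO- + H+
From the ICE table, Ka = [H+]²/(0.0816 − [H+]) = 9.4 × 10^-6.
Since Ka ≪ C₀, [H+] ≈ √(Ka·C₀) = 8.76 × 10^-4 M.
pH = −log(8.76 × 10^-4) = 3.06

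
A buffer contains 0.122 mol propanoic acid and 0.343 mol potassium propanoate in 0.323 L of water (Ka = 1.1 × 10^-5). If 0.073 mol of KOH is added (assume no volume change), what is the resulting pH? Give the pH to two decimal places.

OH- converts CH3CH2COOH to CH3CH2COO-: CH3CH2COOH → 0.049 mol, CH3CH2COO- → 0.416 mol.
pKa = −log(1.1 × 10^-5) = 4.959
pH = pKa + log([A⁻]/[HA]) = 4.959 + log(0.416/0.049) = 4.959 +0.929

pH = 5.89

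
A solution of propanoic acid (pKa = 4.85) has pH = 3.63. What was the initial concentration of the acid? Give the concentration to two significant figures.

[H+] = 10^(-3.63) = 2.34 × 10^-4 M = x
Ka = 10^(−4.85) = 1.41 × 10^-5
Ka = x²/(C₀ − x) ⇒ C₀ = x + x²/Ka
C₀ = 2.34 × 10^-4 + (2.34 × 10^-4)²/(1.41 × 10^-5) = 4.12 × 10^-3 M

C₀ = 4.1 × 10^-3 M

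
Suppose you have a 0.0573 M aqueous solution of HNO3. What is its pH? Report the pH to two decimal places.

HNO3 is a strong acid and dissociates completely, so [H+] = 0.0573 M.
pH = -log(0.0573) = 1.24

pH = 1.24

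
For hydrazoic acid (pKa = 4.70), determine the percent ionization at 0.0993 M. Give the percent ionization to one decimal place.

HN3 ⇌ N3- + H+; let x = [H+] at equilibrium.
Ka = 10^(−4.70) = 2.00 × 10^-5
x ≈ √(Ka·C₀) = √(2.00 × 10^-5 × 0.0993) = 1.41 × 10^-3 M
% ionization = x/C₀ × 100% = 1.41 × 10^-3/0.0993 × 100% = 1.4%

1.4%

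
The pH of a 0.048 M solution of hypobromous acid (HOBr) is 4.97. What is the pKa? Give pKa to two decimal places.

pKa = 8.62

[H+] = 10^(-4.97) = 1.07 × 10^-5 M
At equilibrium [HA] = 0.048 − 1.07 × 10^-5 = 4.80 × 10^-2 M
Ka = [H+][A-]/[HA] = (1.07 × 10^-5)² / 4.80 × 10^-2 = 2.39 × 10^-9
pKa = -log(2.39 × 10^-9) = 8.62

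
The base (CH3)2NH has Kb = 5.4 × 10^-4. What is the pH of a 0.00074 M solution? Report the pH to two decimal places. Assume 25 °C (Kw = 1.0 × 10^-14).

(CH3)2NH + H2O ⇌ (CH3)2NH2+ + OH-
Kb = [OH-]²/(0.00074 − [OH-]) = 5.4 × 10^-4
The 5% rule fails; solving [OH-]² + Kb·[OH-] − Kb·C₀ = 0 exactly:
[OH-] = (−Kb + √(Kb² + 4·Kb·C₀))/2 = 4.17 × 10^-4 M
pOH = −log(4.17 × 10^-4) = 3.38; pH = 14.00 − 3.38 = 10.62

pH = 10.62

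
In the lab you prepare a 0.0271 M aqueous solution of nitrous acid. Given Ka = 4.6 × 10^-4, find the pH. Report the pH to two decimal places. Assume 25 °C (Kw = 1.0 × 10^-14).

HNO2 ⇌ NO2- + H+
Ka = [H+]²/(0.0271 − [H+]) = 4.6 × 10^-4
[H+] is not negligible relative to C₀; solve [H+]² + 0.00046·[H+] − 1.25e-05 = 0.
[H+] = (−Ka + √(Ka² + 4·Ka·C₀))/2 = 3.31 × 10^-3 M
pH = −log(3.31 × 10^-3) = 2.48

pH = 2.48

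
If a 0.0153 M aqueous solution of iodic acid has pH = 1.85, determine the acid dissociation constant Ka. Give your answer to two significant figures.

[H+] = 10^(-1.85) = 1.41 × 10^-2 M
At equilibrium [HA] = 0.0153 − 1.41 × 10^-2 = 1.20 × 10^-3 M
Ka = [H+][A-]/[HA] = (1.41 × 10^-2)² / 1.20 × 10^-3 = 1.7 × 10^-1

Ka = 1.7 × 10^-1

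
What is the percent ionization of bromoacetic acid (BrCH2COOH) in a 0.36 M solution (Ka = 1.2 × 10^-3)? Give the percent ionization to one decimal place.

BrCH2COOH ⇌ BrCH2COO- + H+; let x = [H+] at equilibrium.
Solve x² + 0.0012x − 0.000432 = 0 → x = 2.02 × 10^-2 M
Fraction ionized = 2.02 × 10^-2 / 0.36 = 0.0561 → 5.6%

5.6%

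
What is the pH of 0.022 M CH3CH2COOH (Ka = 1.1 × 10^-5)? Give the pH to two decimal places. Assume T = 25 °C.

pH = 3.31

CH3CH2COOH ⇌ CH3CH2COO- + H+
From the ICE table, Ka = [H+]²/(0.022 − [H+]) = 1.1 × 10^-5.
Assume [H+] ≪ 0.022: [H+] ≈ √(1.1 × 10^-5 × 0.022) = 4.92 × 10^-4 M
pH = −log[H+] = −log(4.92 × 10^-4) = 3.31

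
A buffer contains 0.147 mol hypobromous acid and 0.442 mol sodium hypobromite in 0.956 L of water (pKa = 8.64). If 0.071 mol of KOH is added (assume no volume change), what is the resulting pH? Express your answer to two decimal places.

pH = 9.47

OH- converts HOBr to OBr-: HOBr → 0.076 mol, OBr- → 0.513 mol.
pH = pKa + log([A⁻]/[HA]) = 8.64 + log(0.513/0.076) = 8.64 +0.829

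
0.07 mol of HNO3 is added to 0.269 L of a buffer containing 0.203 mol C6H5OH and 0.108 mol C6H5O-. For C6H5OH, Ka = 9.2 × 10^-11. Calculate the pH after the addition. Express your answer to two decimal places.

pH = 9.18

After neutralization: n(C6H5OH) = 0.273 mol, n(C6H5O-) = 0.038 mol.
pKa = −log(9.2 × 10^-11) = 10.036
pH = pKa + log([A⁻]/[HA]) = 10.036 + log(0.038/0.273) = 10.036 -0.856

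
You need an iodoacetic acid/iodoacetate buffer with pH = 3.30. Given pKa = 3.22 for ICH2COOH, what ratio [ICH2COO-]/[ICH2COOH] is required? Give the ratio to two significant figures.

ratio = 1.2

pH = pKa + log(r) ⇒ log(r) = 3.30 − 3.22 = +0.08
r = [ICH2COO-]/[ICH2COOH] = 10^(+0.08) = 1.2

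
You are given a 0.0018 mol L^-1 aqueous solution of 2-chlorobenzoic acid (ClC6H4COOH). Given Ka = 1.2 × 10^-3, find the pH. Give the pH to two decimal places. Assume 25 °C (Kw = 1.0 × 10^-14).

pH = 3.01

ClC6H4COOH ⇌ ClC6H4COO- + H+
From the ICE table, Ka = [H+]²/(0.0018 − [H+]) = 1.2 × 10^-3.
[H+] is not negligible relative to C₀; solve [H+]² + 0.0012·[H+] − 2.16e-06 = 0.
[H+] = (−Ka + √(Ka² + 4·Ka·C₀))/2 = 9.87 × 10^-4 M
pH = −log[H+] = −log(9.87 × 10^-4) = 3.01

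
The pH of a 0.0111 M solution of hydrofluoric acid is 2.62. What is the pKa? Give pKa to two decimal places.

[H+] = 10^(-2.62) = 2.40 × 10^-3 M
At equilibrium [HA] = 0.0111 − 2.40 × 10^-3 = 8.70 × 10^-3 M
Ka = [H+][A-]/[HA] = (2.40 × 10^-3)² / 8.70 × 10^-3 = 6.62 × 10^-4
pKa = -log(6.62 × 10^-4) = 3.18

pKa = 3.18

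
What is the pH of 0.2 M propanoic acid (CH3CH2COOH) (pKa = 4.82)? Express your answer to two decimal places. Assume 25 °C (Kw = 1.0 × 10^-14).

pH = 2.76

CH3CH2COOH ⇌ CH3CH2COO- + H+
Ka = 10^(−4.82) = 1.51 × 10^-5
Ka = [H+]²/(0.2 − [H+]) = 1.51 × 10^-5
Assume [H+] ≪ 0.2: [H+] ≈ √(1.51 × 10^-5 × 0.2) = 1.74 × 10^-3 M
Check: 0.87% ionized — well under 5%, approximation valid.
pH = −log(1.74 × 10^-3) = 2.76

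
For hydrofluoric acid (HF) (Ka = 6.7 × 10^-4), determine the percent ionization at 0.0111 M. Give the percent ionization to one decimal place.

21.7%

HF ⇌ F- + H+; let x = [H+] at equilibrium.
Solve x² + 0.00067x − 7.44e-06 = 0 → x = 2.41 × 10^-3 M
% ionization = x/C₀ × 100% = 2.41 × 10^-3/0.0111 × 100% = 21.7%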